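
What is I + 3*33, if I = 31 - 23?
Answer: 107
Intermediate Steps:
I = 8
I + 3*33 = 8 + 3*33 = 8 + 99 = 107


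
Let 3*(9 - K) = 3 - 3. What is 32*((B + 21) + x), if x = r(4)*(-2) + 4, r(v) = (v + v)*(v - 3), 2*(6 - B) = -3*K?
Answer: 912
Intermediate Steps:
K = 9 (K = 9 - (3 - 3)/3 = 9 - 1/3*0 = 9 + 0 = 9)
B = 39/2 (B = 6 - (-3)*9/2 = 6 - 1/2*(-27) = 6 + 27/2 = 39/2 ≈ 19.500)
r(v) = 2*v*(-3 + v) (r(v) = (2*v)*(-3 + v) = 2*v*(-3 + v))
x = -12 (x = (2*4*(-3 + 4))*(-2) + 4 = (2*4*1)*(-2) + 4 = 8*(-2) + 4 = -16 + 4 = -12)
32*((B + 21) + x) = 32*((39/2 + 21) - 12) = 32*(81/2 - 12) = 32*(57/2) = 912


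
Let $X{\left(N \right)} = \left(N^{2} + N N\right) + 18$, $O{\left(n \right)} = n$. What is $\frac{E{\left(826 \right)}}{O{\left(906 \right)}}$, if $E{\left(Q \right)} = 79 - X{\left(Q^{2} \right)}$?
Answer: $- \frac{931001080291}{906} \approx -1.0276 \cdot 10^{9}$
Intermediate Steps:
$X{\left(N \right)} = 18 + 2 N^{2}$ ($X{\left(N \right)} = \left(N^{2} + N^{2}\right) + 18 = 2 N^{2} + 18 = 18 + 2 N^{2}$)
$E{\left(Q \right)} = 61 - 2 Q^{4}$ ($E{\left(Q \right)} = 79 - \left(18 + 2 \left(Q^{2}\right)^{2}\right) = 79 - \left(18 + 2 Q^{4}\right) = 61 - 2 Q^{4}$)
$\frac{E{\left(826 \right)}}{O{\left(906 \right)}} = \frac{61 - 2 \cdot 826^{4}}{906} = \left(61 - 931001080352\right) \frac{1}{906} = \left(-931001080291\right) \frac{1}{906} = - \frac{931001080291}{906}$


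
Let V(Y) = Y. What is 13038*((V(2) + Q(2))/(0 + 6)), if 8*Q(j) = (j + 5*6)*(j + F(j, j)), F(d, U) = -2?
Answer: 4346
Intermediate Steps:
Q(j) = (-2 + j)*(30 + j)/8 (Q(j) = ((j + 5*6)*(j - 2))/8 = ((j + 30)*(-2 + j))/8 = ((30 + j)*(-2 + j))/8 = ((-2 + j)*(30 + j))/8 = (-2 + j)*(30 + j)/8)
13038*((V(2) + Q(2))/(0 + 6)) = 13038*((2 + (-15/2 + (⅛)*2² + (7/2)*2))/(0 + 6)) = 13038*((2 + (-15/2 + (⅛)*4 + 7))/6) = 13038*((2 + (-15/2 + ½ + 7))*(⅙)) = 13038*((2 + 0)*(⅙)) = 13038*(2*(⅙)) = 13038*(⅓) = 4346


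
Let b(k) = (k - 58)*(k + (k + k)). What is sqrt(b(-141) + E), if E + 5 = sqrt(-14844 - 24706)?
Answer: sqrt(84172 + 5*I*sqrt(1582)) ≈ 290.12 + 0.343*I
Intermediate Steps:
b(k) = 3*k*(-58 + k) (b(k) = (-58 + k)*(k + 2*k) = (-58 + k)*(3*k) = 3*k*(-58 + k))
E = -5 + 5*I*sqrt(1582) (E = -5 + sqrt(-14844 - 24706) = -5 + sqrt(-39550) = -5 + 5*I*sqrt(1582) ≈ -5.0 + 198.87*I)
sqrt(b(-141) + E) = sqrt(3*(-141)*(-58 - 141) + (-5 + 5*I*sqrt(1582))) = sqrt(3*(-141)*(-199) + (-5 + 5*I*sqrt(1582))) = sqrt(84177 + (-5 + 5*I*sqrt(1582))) = sqrt(84172 + 5*I*sqrt(1582))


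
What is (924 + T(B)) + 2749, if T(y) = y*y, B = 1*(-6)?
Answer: 3709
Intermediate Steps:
B = -6
T(y) = y²
(924 + T(B)) + 2749 = (924 + (-6)²) + 2749 = (924 + 36) + 2749 = 960 + 2749 = 3709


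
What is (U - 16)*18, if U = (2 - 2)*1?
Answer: -288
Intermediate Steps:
U = 0 (U = 0*1 = 0)
(U - 16)*18 = (0 - 16)*18 = -16*18 = -288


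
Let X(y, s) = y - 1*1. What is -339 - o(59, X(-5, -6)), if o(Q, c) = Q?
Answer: -398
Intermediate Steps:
X(y, s) = -1 + y (X(y, s) = y - 1 = -1 + y)
-339 - o(59, X(-5, -6)) = -339 - 1*59 = -339 - 59 = -398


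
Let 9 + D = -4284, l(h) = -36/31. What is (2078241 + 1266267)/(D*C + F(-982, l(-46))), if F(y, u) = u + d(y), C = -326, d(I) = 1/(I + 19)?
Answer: 99843597324/41779776155 ≈ 2.3898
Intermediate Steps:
l(h) = -36/31 (l(h) = -36*1/31 = -36/31)
d(I) = 1/(19 + I)
D = -4293 (D = -9 - 4284 = -4293)
F(y, u) = u + 1/(19 + y)
(2078241 + 1266267)/(D*C + F(-982, l(-46))) = (2078241 + 1266267)/(-4293*(-326) + (1 - 36*(19 - 982)/31)/(19 - 982)) = 3344508/(1399518 + (1 - 36/31*(-963))/(-963)) = 3344508/(1399518 - (1 + 34668/31)/963) = 3344508/(1399518 - 1/963*34699/31) = 3344508/(1399518 - 34699/29853) = 3344508/(41779776155/29853) = 3344508*(29853/41779776155) = 99843597324/41779776155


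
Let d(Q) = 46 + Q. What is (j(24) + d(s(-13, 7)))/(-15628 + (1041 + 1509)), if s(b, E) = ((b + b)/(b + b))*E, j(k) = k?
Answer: -77/13078 ≈ -0.0058877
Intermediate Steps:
s(b, E) = E (s(b, E) = ((2*b)/((2*b)))*E = ((2*b)*(1/(2*b)))*E = 1*E = E)
(j(24) + d(s(-13, 7)))/(-15628 + (1041 + 1509)) = (24 + (46 + 7))/(-15628 + (1041 + 1509)) = (24 + 53)/(-15628 + 2550) = 77/(-13078) = 77*(-1/13078) = -77/13078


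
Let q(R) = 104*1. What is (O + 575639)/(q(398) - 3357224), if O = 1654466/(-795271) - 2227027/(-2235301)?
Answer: -10694965399594/62373032160339 ≈ -0.17147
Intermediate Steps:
q(R) = 104
O = -83788674563/77290002677 (O = 1654466*(-1/795271) - 2227027*(-1/2235301) = -1654466/795271 + 2227027/2235301 = -83788674563/77290002677 ≈ -1.0841)
(O + 575639)/(q(398) - 3357224) = (-83788674563/77290002677 + 575639)/(104 - 3357224) = (44491056062311040/77290002677)/(-3357120) = (44491056062311040/77290002677)*(-1/3357120) = -10694965399594/62373032160339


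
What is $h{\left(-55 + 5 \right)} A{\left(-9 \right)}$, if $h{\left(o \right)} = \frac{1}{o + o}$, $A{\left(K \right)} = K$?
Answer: $\frac{9}{100} \approx 0.09$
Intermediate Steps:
$h{\left(o \right)} = \frac{1}{2 o}$
$h{\left(-55 + 5 \right)} A{\left(-9 \right)} = \frac{1}{2 \left(-55 + 5\right)} \left(-9\right) = \frac{1}{2 \left(-50\right)} \left(-9\right) = \frac{1}{2} \left(- \frac{1}{50}\right) \left(-9\right) = \left(- \frac{1}{100}\right) \left(-9\right) = \frac{9}{100}$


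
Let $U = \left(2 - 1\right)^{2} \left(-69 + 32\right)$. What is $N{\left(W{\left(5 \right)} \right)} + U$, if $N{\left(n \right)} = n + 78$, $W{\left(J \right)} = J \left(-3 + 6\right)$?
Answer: $56$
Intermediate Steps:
$W{\left(J \right)} = 3 J$ ($W{\left(J \right)} = J 3 = 3 J$)
$U = -37$ ($U = 1^{2} \left(-37\right) = 1 \left(-37\right) = -37$)
$N{\left(n \right)} = 78 + n$
$N{\left(W{\left(5 \right)} \right)} + U = \left(78 + 3 \cdot 5\right) - 37 = \left(78 + 15\right) - 37 = 93 - 37 = 56$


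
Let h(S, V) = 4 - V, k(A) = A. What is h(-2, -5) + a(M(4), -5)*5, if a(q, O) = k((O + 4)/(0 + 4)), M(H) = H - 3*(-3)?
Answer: 31/4 ≈ 7.7500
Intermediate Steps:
M(H) = 9 + H (M(H) = H + 9 = 9 + H)
a(q, O) = 1 + O/4 (a(q, O) = (O + 4)/(0 + 4) = (4 + O)/4 = (4 + O)*(¼) = 1 + O/4)
h(-2, -5) + a(M(4), -5)*5 = (4 - 1*(-5)) + (1 + (¼)*(-5))*5 = (4 + 5) + (1 - 5/4)*5 = 9 - ¼*5 = 9 - 5/4 = 31/4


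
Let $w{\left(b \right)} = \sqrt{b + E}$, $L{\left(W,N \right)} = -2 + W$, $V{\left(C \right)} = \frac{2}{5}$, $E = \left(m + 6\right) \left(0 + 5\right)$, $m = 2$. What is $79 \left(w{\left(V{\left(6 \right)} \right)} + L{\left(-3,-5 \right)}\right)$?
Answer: $-395 + \frac{79 \sqrt{1010}}{5} \approx 107.13$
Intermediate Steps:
$E = 40$ ($E = \left(2 + 6\right) \left(0 + 5\right) = 8 \cdot 5 = 40$)
$V{\left(C \right)} = \frac{2}{5}$ ($V{\left(C \right)} = 2 \cdot \frac{1}{5} = \frac{2}{5}$)
$w{\left(b \right)} = \sqrt{40 + b}$ ($w{\left(b \right)} = \sqrt{b + 40} = \sqrt{40 + b}$)
$79 \left(w{\left(V{\left(6 \right)} \right)} + L{\left(-3,-5 \right)}\right) = 79 \left(\sqrt{40 + \frac{2}{5}} - 5\right) = 79 \left(\sqrt{\frac{202}{5}} - 5\right) = 79 \left(\frac{\sqrt{1010}}{5} - 5\right) = 79 \left(-5 + \frac{\sqrt{1010}}{5}\right) = -395 + \frac{79 \sqrt{1010}}{5}$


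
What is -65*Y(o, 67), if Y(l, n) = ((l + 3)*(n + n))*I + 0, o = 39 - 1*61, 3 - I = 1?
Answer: 330980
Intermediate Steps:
I = 2 (I = 3 - 1*1 = 3 - 1 = 2)
o = -22 (o = 39 - 61 = -22)
Y(l, n) = 4*n*(3 + l) (Y(l, n) = ((l + 3)*(n + n))*2 + 0 = ((3 + l)*(2*n))*2 + 0 = (2*n*(3 + l))*2 + 0 = 4*n*(3 + l) + 0 = 4*n*(3 + l))
-65*Y(o, 67) = -260*67*(3 - 22) = -260*67*(-19) = -65*(-5092) = 330980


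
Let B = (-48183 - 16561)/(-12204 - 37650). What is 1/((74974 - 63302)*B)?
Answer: 24927/377845984 ≈ 6.5971e-5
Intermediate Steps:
B = 32372/24927 (B = -64744/(-49854) = -64744*(-1/49854) = 32372/24927 ≈ 1.2987)
1/((74974 - 63302)*B) = 1/((74974 - 63302)*(32372/24927)) = (24927/32372)/11672 = (1/11672)*(24927/32372) = 24927/377845984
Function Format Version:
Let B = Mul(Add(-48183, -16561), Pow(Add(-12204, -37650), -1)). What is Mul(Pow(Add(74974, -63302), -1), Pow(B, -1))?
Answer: Rational(24927, 377845984) ≈ 6.5971e-5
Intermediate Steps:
B = Rational(32372, 24927) (B = Mul(-64744, Pow(-49854, -1)) = Mul(-64744, Rational(-1, 49854)) = Rational(32372, 24927) ≈ 1.2987)
Mul(Pow(Add(74974, -63302), -1), Pow(B, -1)) = Mul(Pow(Add(74974, -63302), -1), Pow(Rational(32372, 24927), -1)) = Mul(Pow(11672, -1), Rational(24927, 32372)) = Mul(Rational(1, 11672), Rational(24927, 32372)) = Rational(24927, 377845984)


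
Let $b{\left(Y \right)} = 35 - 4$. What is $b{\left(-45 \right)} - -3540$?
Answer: $3571$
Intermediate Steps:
$b{\left(Y \right)} = 31$ ($b{\left(Y \right)} = 35 - 4 = 31$)
$b{\left(-45 \right)} - -3540 = 31 - -3540 = 31 + 3540 = 3571$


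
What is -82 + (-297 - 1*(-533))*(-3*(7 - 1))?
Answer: -4330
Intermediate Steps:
-82 + (-297 - 1*(-533))*(-3*(7 - 1)) = -82 + (-297 + 533)*(-3*6) = -82 + 236*(-18) = -82 - 4248 = -4330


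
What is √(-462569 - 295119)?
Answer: 2*I*√189422 ≈ 870.45*I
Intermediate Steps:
√(-462569 - 295119) = √(-757688) = 2*I*√189422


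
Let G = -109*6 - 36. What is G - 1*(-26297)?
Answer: 25607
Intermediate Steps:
G = -690 (G = -654 - 36 = -690)
G - 1*(-26297) = -690 - 1*(-26297) = -690 + 26297 = 25607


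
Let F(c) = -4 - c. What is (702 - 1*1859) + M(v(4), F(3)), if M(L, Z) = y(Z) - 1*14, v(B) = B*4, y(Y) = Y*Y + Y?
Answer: -1129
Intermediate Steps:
y(Y) = Y + Y**2 (y(Y) = Y**2 + Y = Y + Y**2)
v(B) = 4*B
M(L, Z) = -14 + Z*(1 + Z) (M(L, Z) = Z*(1 + Z) - 1*14 = Z*(1 + Z) - 14 = -14 + Z*(1 + Z))
(702 - 1*1859) + M(v(4), F(3)) = (702 - 1*1859) + (-14 + (-4 - 1*3)*(1 + (-4 - 1*3))) = (702 - 1859) + (-14 + (-4 - 3)*(1 + (-4 - 3))) = -1157 + (-14 - 7*(1 - 7)) = -1157 + (-14 - 7*(-6)) = -1157 + (-14 + 42) = -1157 + 28 = -1129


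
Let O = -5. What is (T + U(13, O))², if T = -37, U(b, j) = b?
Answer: 576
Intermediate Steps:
(T + U(13, O))² = (-37 + 13)² = (-24)² = 576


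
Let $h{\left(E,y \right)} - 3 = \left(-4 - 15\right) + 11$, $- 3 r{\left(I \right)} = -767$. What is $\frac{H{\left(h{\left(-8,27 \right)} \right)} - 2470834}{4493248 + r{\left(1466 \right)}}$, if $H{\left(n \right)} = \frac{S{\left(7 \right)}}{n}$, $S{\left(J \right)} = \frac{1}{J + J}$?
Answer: $- \frac{518875143}{943635770} \approx -0.54987$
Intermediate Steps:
$S{\left(J \right)} = \frac{1}{2 J}$
$r{\left(I \right)} = \frac{767}{3}$ ($r{\left(I \right)} = \left(- \frac{1}{3}\right) \left(-767\right) = \frac{767}{3}$)
$h{\left(E,y \right)} = -5$ ($h{\left(E,y \right)} = 3 + \left(\left(-4 - 15\right) + 11\right) = 3 + \left(-19 + 11\right) = 3 - 8 = -5$)
$H{\left(n \right)} = \frac{1}{14 n}$ ($H{\left(n \right)} = \frac{\frac{1}{2} \cdot \frac{1}{7}}{n} = \frac{1}{14 n}$)
$\frac{H{\left(h{\left(-8,27 \right)} \right)} - 2470834}{4493248 + r{\left(1466 \right)}} = \frac{\frac{1}{14 \left(-5\right)} - 2470834}{4493248 + \frac{767}{3}} = \frac{\frac{1}{14} \left(- \frac{1}{5}\right) - 2470834}{\frac{13480511}{3}} = \left(- \frac{1}{70} - 2470834\right) \frac{3}{13480511} = \left(- \frac{172958381}{70}\right) \frac{3}{13480511} = - \frac{518875143}{943635770}$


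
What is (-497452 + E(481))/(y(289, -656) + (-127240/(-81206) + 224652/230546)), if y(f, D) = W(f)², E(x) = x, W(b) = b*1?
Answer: -13602560164819/2286117290347 ≈ -5.9501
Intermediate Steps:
W(b) = b
y(f, D) = f²
(-497452 + E(481))/(y(289, -656) + (-127240/(-81206) + 224652/230546)) = (-497452 + 481)/(289² + (-127240/(-81206) + 224652/230546)) = -496971/(83521 + (-127240*(-1/81206) + 224652*(1/230546))) = -496971/(83521 + (63620/40603 + 112326/115273)) = -496971/(83521 + 626023202/246338401) = -496971/20575055613123/246338401 = -496971*246338401/20575055613123 = -13602560164819/2286117290347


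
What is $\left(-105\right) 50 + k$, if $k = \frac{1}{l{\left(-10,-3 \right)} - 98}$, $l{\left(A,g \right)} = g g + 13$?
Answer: $- \frac{399001}{76} \approx -5250.0$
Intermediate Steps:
$l{\left(A,g \right)} = 13 + g^{2}$ ($l{\left(A,g \right)} = g^{2} + 13 = 13 + g^{2}$)
$k = - \frac{1}{76}$ ($k = \frac{1}{\left(13 + \left(-3\right)^{2}\right) - 98} = \frac{1}{\left(13 + 9\right) - 98} = \frac{1}{22 - 98} = \frac{1}{-76} = - \frac{1}{76} \approx -0.013158$)
$\left(-105\right) 50 + k = \left(-105\right) 50 - \frac{1}{76} = -5250 - \frac{1}{76} = - \frac{399001}{76}$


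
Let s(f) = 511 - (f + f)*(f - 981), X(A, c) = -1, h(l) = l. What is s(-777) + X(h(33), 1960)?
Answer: -2731422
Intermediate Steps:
s(f) = 511 - 2*f*(-981 + f)
s(-777) + X(h(33), 1960) = (511 - 2*(-777)**2 + 1962*(-777)) - 1 = (511 - 2*603729 - 1524474) - 1 = (511 - 1207458 - 1524474) - 1 = -2731421 - 1 = -2731422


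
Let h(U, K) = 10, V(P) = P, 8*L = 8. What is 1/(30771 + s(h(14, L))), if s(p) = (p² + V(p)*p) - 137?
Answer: 1/30834 ≈ 3.2432e-5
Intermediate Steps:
L = 1 (L = (⅛)*8 = 1)
s(p) = -137 + 2*p² (s(p) = (p² + p*p) - 137 = (p² + p²) - 137 = 2*p² - 137 = -137 + 2*p²)
1/(30771 + s(h(14, L))) = 1/(30771 + (-137 + 2*10²)) = 1/(30771 + (-137 + 2*100)) = 1/(30771 + (-137 + 200)) = 1/(30771 + 63) = 1/30834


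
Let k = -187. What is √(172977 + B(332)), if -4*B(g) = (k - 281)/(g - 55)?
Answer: √13272384642/277 ≈ 415.91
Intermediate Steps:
B(g) = 117/(-55 + g) (B(g) = -(-187 - 281)/(4*(g - 55)) = -(-117)/(-55 + g) = 117/(-55 + g))
√(172977 + B(332)) = √(172977 + 117/(-55 + 332)) = √(172977 + 117/277) = √(47914746/277) = √13272384642/277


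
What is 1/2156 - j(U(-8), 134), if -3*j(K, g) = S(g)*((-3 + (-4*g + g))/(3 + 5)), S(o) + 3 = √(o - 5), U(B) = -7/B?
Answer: 218297/4312 - 135*√129/8 ≈ -141.04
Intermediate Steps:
S(o) = -3 + √(-5 + o) (S(o) = -3 + √(o - 5) = -3 + √(-5 + o))
j(K, g) = -(-3 + √(-5 + g))*(-3/8 - 3*g/8)/3 (j(K, g) = -(-3 + √(-5 + g))*(-3 + (-4*g + g))/(3 + 5)/3 = -(-3 + √(-5 + g))*(-3 - 3*g)/8/3 = -(-3 + √(-5 + g))*(-3 - 3*g)*(⅛)/3 = -(-3 + √(-5 + g))*(-3/8 - 3*g/8)/3)
1/2156 - j(U(-8), 134) = 1/2156 - (1 + 134)*(-3 + √(-5 + 134))/8 = 1/2156 - 135*(-3 + √129)/8 = 1/2156 - (-405/8 + 135*√129/8) = 1/2156 + (405/8 - 135*√129/8) = 218297/4312 - 135*√129/8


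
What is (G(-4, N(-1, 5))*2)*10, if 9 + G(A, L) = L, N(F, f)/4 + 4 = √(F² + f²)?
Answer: -500 + 80*√26 ≈ -92.078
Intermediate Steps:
N(F, f) = -16 + 4*√(F² + f²)
G(A, L) = -9 + L
(G(-4, N(-1, 5))*2)*10 = ((-9 + (-16 + 4*√((-1)² + 5²)))*2)*10 = ((-9 + (-16 + 4*√(1 + 25)))*2)*10 = ((-9 + (-16 + 4*√26))*2)*10 = ((-25 + 4*√26)*2)*10 = (-50 + 8*√26)*10 = -500 + 80*√26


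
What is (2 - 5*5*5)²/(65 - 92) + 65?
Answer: -1486/3 ≈ -495.33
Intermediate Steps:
(2 - 5*5*5)²/(65 - 92) + 65 = (2 - 25*5)²/(-27) + 65 = (2 - 125)²*(-1/27) + 65 = (-123)²*(-1/27) + 65 = 15129*(-1/27) + 65 = -1681/3 + 65 = -1486/3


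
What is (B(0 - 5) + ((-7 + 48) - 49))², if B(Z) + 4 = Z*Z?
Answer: 169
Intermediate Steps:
B(Z) = -4 + Z² (B(Z) = -4 + Z*Z = -4 + Z²)
(B(0 - 5) + ((-7 + 48) - 49))² = ((-4 + (0 - 5)²) + ((-7 + 48) - 49))² = ((-4 + (-5)²) + (41 - 49))² = ((-4 + 25) - 8)² = (21 - 8)² = 13² = 169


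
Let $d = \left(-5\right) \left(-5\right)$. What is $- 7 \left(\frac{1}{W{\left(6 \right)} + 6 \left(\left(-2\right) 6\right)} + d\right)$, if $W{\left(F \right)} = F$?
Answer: $- \frac{11543}{66} \approx -174.89$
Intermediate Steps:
$d = 25$
$- 7 \left(\frac{1}{W{\left(6 \right)} + 6 \left(\left(-2\right) 6\right)} + d\right) = - 7 \left(\frac{1}{6 + 6 \left(\left(-2\right) 6\right)} + 25\right) = - 7 \left(\frac{1}{6 + 6 \left(-12\right)} + 25\right) = - 7 \left(\frac{1}{6 - 72} + 25\right) = - 7 \left(\frac{1}{-66} + 25\right) = - 7 \left(- \frac{1}{66} + 25\right) = \left(-7\right) \frac{1649}{66} = - \frac{11543}{66}$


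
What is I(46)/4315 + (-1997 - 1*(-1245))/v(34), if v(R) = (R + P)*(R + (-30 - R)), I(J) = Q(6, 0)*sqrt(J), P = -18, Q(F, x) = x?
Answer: 47/30 ≈ 1.5667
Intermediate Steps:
I(J) = 0 (I(J) = 0*sqrt(J) = 0)
v(R) = 540 - 30*R (v(R) = (R - 18)*(R + (-30 - R)) = (-18 + R)*(-30) = 540 - 30*R)
I(46)/4315 + (-1997 - 1*(-1245))/v(34) = 0/4315 + (-1997 - 1*(-1245))/(540 - 30*34) = 0*(1/4315) + (-1997 + 1245)/(540 - 1020) = 0 - 752/(-480) = 0 - 752*(-1/480) = 0 + 47/30 = 47/30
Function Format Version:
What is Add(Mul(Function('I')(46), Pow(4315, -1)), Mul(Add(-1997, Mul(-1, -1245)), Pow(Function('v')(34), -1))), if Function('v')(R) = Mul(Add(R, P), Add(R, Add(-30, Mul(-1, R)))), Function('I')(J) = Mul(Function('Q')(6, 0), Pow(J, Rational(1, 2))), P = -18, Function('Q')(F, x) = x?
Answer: Rational(47, 30) ≈ 1.5667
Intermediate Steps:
Function('I')(J) = 0 (Function('I')(J) = Mul(0, Pow(J, Rational(1, 2))) = 0)
Function('v')(R) = Add(540, Mul(-30, R)) (Function('v')(R) = Mul(Add(R, -18), Add(R, Add(-30, Mul(-1, R)))) = Mul(Add(-18, R), -30) = Add(540, Mul(-30, R)))
Add(Mul(Function('I')(46), Pow(4315, -1)), Mul(Add(-1997, Mul(-1, -1245)), Pow(Function('v')(34), -1))) = Add(Mul(0, Pow(4315, -1)), Mul(Add(-1997, Mul(-1, -1245)), Pow(Add(540, Mul(-30, 34)), -1))) = Add(Mul(0, Rational(1, 4315)), Mul(Add(-1997, 1245), Pow(Add(540, -1020), -1))) = Add(0, Mul(-752, Pow(-480, -1))) = Add(0, Mul(-752, Rational(-1, 480))) = Add(0, Rational(47, 30)) = Rational(47, 30)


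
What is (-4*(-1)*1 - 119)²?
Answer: 13225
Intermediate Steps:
(-4*(-1)*1 - 119)² = (4*1 - 119)² = (4 - 119)² = (-115)² = 13225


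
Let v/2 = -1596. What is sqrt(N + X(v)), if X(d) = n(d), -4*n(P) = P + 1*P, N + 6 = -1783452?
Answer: I*sqrt(1781862) ≈ 1334.9*I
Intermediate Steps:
N = -1783458 (N = -6 - 1783452 = -1783458)
v = -3192 (v = 2*(-1596) = -3192)
n(P) = -P/2 (n(P) = -(P + 1*P)/4 = -(P + P)/4 = -P/2)
X(d) = -d/2
sqrt(N + X(v)) = sqrt(-1783458 - 1/2*(-3192)) = sqrt(-1783458 + 1596) = sqrt(-1781862) = I*sqrt(1781862)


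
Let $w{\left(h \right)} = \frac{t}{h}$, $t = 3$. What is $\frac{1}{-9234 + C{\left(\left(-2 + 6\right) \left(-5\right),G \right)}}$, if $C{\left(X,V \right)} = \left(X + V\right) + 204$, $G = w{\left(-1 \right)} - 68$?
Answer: $- \frac{1}{9121} \approx -0.00010964$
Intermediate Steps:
$w{\left(h \right)} = \frac{3}{h}$
$G = -71$ ($G = \frac{3}{-1} - 68 = 3 \left(-1\right) - 68 = -3 - 68 = -71$)
$C{\left(X,V \right)} = 204 + V + X$ ($C{\left(X,V \right)} = \left(V + X\right) + 204 = 204 + V + X$)
$\frac{1}{-9234 + C{\left(\left(-2 + 6\right) \left(-5\right),G \right)}} = \frac{1}{-9234 + \left(204 - 71 + \left(-2 + 6\right) \left(-5\right)\right)} = \frac{1}{-9234 + \left(204 - 71 + 4 \left(-5\right)\right)} = \frac{1}{-9234 - -113} = \frac{1}{-9234 + 113} = \frac{1}{-9121} = - \frac{1}{9121}$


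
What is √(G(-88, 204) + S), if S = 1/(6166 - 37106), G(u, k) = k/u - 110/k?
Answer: I*√744704675715/510510 ≈ 1.6904*I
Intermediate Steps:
G(u, k) = -110/k + k/u
S = -1/30940 (S = 1/(-30940) = -1/30940 ≈ -3.2321e-5)
√(G(-88, 204) + S) = √((-110/204 + 204/(-88)) - 1/30940) = √((-110*1/204 + 204*(-1/88)) - 1/30940) = √((-55/102 - 51/22) - 1/30940) = √(-1603/561 - 1/30940) = √(-2917493/1021020) = I*√744704675715/510510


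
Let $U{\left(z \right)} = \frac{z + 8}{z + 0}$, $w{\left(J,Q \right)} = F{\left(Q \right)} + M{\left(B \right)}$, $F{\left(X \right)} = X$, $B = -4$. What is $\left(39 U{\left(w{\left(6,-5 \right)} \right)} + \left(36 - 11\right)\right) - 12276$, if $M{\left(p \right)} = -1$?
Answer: $-12264$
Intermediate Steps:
$w{\left(J,Q \right)} = -1 + Q$ ($w{\left(J,Q \right)} = Q - 1 = -1 + Q$)
$U{\left(z \right)} = \frac{8 + z}{z}$
$\left(39 U{\left(w{\left(6,-5 \right)} \right)} + \left(36 - 11\right)\right) - 12276 = \left(39 \frac{8 - 6}{-1 - 5} + \left(36 - 11\right)\right) - 12276 = \left(39 \frac{8 - 6}{-6} + \left(36 - 11\right)\right) - 12276 = \left(39 \left(\left(- \frac{1}{6}\right) 2\right) + 25\right) - 12276 = \left(39 \left(- \frac{1}{3}\right) + 25\right) - 12276 = \left(-13 + 25\right) - 12276 = 12 - 12276 = -12264$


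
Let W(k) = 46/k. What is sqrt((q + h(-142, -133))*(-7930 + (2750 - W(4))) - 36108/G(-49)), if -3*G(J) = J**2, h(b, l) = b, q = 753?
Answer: I*sqrt(30463517130)/98 ≈ 1781.0*I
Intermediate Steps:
G(J) = -J**2/3
sqrt((q + h(-142, -133))*(-7930 + (2750 - W(4))) - 36108/G(-49)) = sqrt((753 - 142)*(-7930 + (2750 - 46/4)) - 36108/((-1/3*(-49)**2))) = sqrt(611*(-7930 + (2750 - 46/4)) - 36108/((-1/3*2401))) = sqrt(611*(-7930 + (2750 - 1*23/2)) - 36108/(-2401/3)) = sqrt(611*(-7930 + (2750 - 23/2)) - 36108*(-3/2401)) = sqrt(611*(-7930 + 5477/2) + 108324/2401) = sqrt(611*(-10383/2) + 108324/2401) = sqrt(-6344013/2 + 108324/2401) = sqrt(-15231758565/4802) = I*sqrt(30463517130)/98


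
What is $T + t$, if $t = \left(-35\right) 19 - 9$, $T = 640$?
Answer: $-34$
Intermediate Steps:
$t = -674$ ($t = -665 - 9 = -674$)
$T + t = 640 - 674 = -34$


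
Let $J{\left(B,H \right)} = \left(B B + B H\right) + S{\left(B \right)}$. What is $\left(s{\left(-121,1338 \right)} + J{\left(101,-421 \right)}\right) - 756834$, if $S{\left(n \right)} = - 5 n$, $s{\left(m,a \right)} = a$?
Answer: $-788321$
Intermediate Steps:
$J{\left(B,H \right)} = B^{2} - 5 B + B H$ ($J{\left(B,H \right)} = \left(B B + B H\right) - 5 B = \left(B^{2} + B H\right) - 5 B = B^{2} - 5 B + B H$)
$\left(s{\left(-121,1338 \right)} + J{\left(101,-421 \right)}\right) - 756834 = \left(1338 + 101 \left(-5 + 101 - 421\right)\right) - 756834 = \left(1338 + 101 \left(-325\right)\right) - 756834 = \left(1338 - 32825\right) - 756834 = -31487 - 756834 = -788321$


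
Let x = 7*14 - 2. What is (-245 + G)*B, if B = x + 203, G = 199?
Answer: -13754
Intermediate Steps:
x = 96 (x = 98 - 2 = 96)
B = 299 (B = 96 + 203 = 299)
(-245 + G)*B = (-245 + 199)*299 = -46*299 = -13754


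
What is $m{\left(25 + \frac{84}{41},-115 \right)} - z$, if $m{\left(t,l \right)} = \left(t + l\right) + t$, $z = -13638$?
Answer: $\frac{556661}{41} \approx 13577.0$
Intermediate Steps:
$m{\left(t,l \right)} = l + 2 t$ ($m{\left(t,l \right)} = \left(l + t\right) + t = l + 2 t$)
$m{\left(25 + \frac{84}{41},-115 \right)} - z = \left(-115 + 2 \left(25 + \frac{84}{41}\right)\right) - -13638 = \left(-115 + 2 \left(25 + 84 \cdot \frac{1}{41}\right)\right) + 13638 = \left(-115 + 2 \left(25 + \frac{84}{41}\right)\right) + 13638 = \left(-115 + 2 \cdot \frac{1109}{41}\right) + 13638 = \left(-115 + \frac{2218}{41}\right) + 13638 = - \frac{2497}{41} + 13638 = \frac{556661}{41}$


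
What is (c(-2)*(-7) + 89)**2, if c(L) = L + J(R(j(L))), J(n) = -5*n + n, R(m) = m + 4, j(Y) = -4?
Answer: 10609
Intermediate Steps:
R(m) = 4 + m
J(n) = -4*n
c(L) = L (c(L) = L - 4*(4 - 4) = L - 4*0 = L + 0 = L)
(c(-2)*(-7) + 89)**2 = (-2*(-7) + 89)**2 = (14 + 89)**2 = 103**2 = 10609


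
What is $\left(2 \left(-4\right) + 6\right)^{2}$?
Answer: $4$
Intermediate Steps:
$\left(2 \left(-4\right) + 6\right)^{2} = \left(-8 + 6\right)^{2} = \left(-2\right)^{2} = 4$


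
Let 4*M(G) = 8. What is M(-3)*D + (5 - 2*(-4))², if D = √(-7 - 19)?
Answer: 169 + 2*I*√26 ≈ 169.0 + 10.198*I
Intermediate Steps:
M(G) = 2 (M(G) = (¼)*8 = 2)
D = I*√26 (D = √(-26) = I*√26 ≈ 5.099*I)
M(-3)*D + (5 - 2*(-4))² = 2*(I*√26) + (5 - 2*(-4))² = 2*I*√26 + (5 + 8)² = 2*I*√26 + 13² = 2*I*√26 + 169 = 169 + 2*I*√26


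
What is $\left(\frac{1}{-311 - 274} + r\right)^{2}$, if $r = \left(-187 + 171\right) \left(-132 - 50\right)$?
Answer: $\frac{2901976983361}{342225} \approx 8.4797 \cdot 10^{6}$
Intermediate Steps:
$r = 2912$ ($r = \left(-16\right) \left(-182\right) = 2912$)
$\left(\frac{1}{-311 - 274} + r\right)^{2} = \left(\frac{1}{-311 - 274} + 2912\right)^{2} = \left(\frac{1}{-585} + 2912\right)^{2} = \left(- \frac{1}{585} + 2912\right)^{2} = \left(\frac{1703519}{585}\right)^{2} = \frac{2901976983361}{342225}$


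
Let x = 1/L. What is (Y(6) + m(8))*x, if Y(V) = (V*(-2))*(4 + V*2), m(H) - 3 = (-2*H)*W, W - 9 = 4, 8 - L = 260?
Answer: 397/252 ≈ 1.5754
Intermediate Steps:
L = -252 (L = 8 - 1*260 = 8 - 260 = -252)
W = 13 (W = 9 + 4 = 13)
m(H) = 3 - 26*H (m(H) = 3 - 2*H*13 = 3 - 26*H)
x = -1/252 (x = 1/(-252) = -1/252 ≈ -0.0039683)
Y(V) = -2*V*(4 + 2*V) (Y(V) = (-2*V)*(4 + 2*V) = -2*V*(4 + 2*V))
(Y(6) + m(8))*x = (-4*6*(2 + 6) + (3 - 26*8))*(-1/252) = (-4*6*8 + (3 - 208))*(-1/252) = (-192 - 205)*(-1/252) = -397*(-1/252) = 397/252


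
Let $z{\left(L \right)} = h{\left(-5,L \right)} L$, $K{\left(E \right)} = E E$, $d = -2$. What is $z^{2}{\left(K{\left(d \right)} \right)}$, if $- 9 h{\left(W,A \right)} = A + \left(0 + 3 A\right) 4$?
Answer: $\frac{43264}{81} \approx 534.12$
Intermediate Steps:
$h{\left(W,A \right)} = - \frac{13 A}{9}$ ($h{\left(W,A \right)} = - \frac{A + \left(0 + 3 A\right) 4}{9} = - \frac{A + 3 A 4}{9} = - \frac{A + 12 A}{9} = - \frac{13 A}{9}$)
$K{\left(E \right)} = E^{2}$
$z{\left(L \right)} = - \frac{13 L^{2}}{9}$ ($z{\left(L \right)} = - \frac{13 L}{9} L = - \frac{13 L^{2}}{9}$)
$z^{2}{\left(K{\left(d \right)} \right)} = \left(- \frac{13 \left(\left(-2\right)^{2}\right)^{2}}{9}\right)^{2} = \left(- \frac{13 \cdot 4^{2}}{9}\right)^{2} = \left(\left(- \frac{13}{9}\right) 16\right)^{2} = \left(- \frac{208}{9}\right)^{2} = \frac{43264}{81}$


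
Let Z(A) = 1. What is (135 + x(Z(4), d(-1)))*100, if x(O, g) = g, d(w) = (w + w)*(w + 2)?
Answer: 13300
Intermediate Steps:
d(w) = 2*w*(2 + w) (d(w) = (2*w)*(2 + w) = 2*w*(2 + w))
(135 + x(Z(4), d(-1)))*100 = (135 + 2*(-1)*(2 - 1))*100 = (135 + 2*(-1)*1)*100 = (135 - 2)*100 = 133*100 = 13300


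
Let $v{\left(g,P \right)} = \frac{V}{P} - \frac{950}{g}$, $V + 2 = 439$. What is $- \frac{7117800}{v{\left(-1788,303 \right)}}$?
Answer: $- \frac{642694633200}{178201} \approx -3.6066 \cdot 10^{6}$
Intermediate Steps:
$V = 437$ ($V = -2 + 439 = 437$)
$v{\left(g,P \right)} = - \frac{950}{g} + \frac{437}{P}$ ($v{\left(g,P \right)} = \frac{437}{P} - \frac{950}{g} = - \frac{950}{g} + \frac{437}{P}$)
$- \frac{7117800}{v{\left(-1788,303 \right)}} = - \frac{7117800}{- \frac{950}{-1788} + \frac{437}{303}} = - \frac{7117800}{\left(-950\right) \left(- \frac{1}{1788}\right) + 437 \cdot \frac{1}{303}} = - \frac{7117800}{\frac{475}{894} + \frac{437}{303}} = - \frac{7117800}{\frac{178201}{90294}} = \left(-7117800\right) \frac{90294}{178201} = - \frac{642694633200}{178201}$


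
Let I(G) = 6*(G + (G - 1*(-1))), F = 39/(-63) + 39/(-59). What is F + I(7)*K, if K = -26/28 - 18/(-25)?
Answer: -124219/6195 ≈ -20.051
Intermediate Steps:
F = -1586/1239 (F = 39*(-1/63) + 39*(-1/59) = -13/21 - 39/59 = -1586/1239 ≈ -1.2801)
I(G) = 6 + 12*G (I(G) = 6*(G + (G + 1)) = 6*(G + (1 + G)) = 6*(1 + 2*G) = 6 + 12*G)
K = -73/350 (K = -26*1/28 - 18*(-1/25) = -13/14 + 18/25 = -73/350 ≈ -0.20857)
F + I(7)*K = -1586/1239 + (6 + 12*7)*(-73/350) = -1586/1239 + (6 + 84)*(-73/350) = -1586/1239 + 90*(-73/350) = -1586/1239 - 657/35 = -124219/6195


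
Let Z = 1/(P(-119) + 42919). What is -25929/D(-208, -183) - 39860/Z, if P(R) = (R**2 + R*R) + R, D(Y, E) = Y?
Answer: -589663941431/208 ≈ -2.8349e+9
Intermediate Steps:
P(R) = R + 2*R**2 (P(R) = (R**2 + R**2) + R = 2*R**2 + R = R + 2*R**2)
Z = 1/71122 (Z = 1/(-119*(1 + 2*(-119)) + 42919) = 1/(-119*(1 - 238) + 42919) = 1/(-119*(-237) + 42919) = 1/(28203 + 42919) = 1/71122 ≈ 1.4060e-5)
-25929/D(-208, -183) - 39860/Z = -25929/(-208) - 39860/1/71122 = -25929*(-1/208) - 39860*71122 = 25929/208 - 2834922920 = -589663941431/208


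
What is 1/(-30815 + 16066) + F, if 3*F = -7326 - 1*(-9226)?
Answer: 28023097/44247 ≈ 633.33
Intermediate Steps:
F = 1900/3 (F = (-7326 - 1*(-9226))/3 = (-7326 + 9226)/3 = (⅓)*1900 = 1900/3 ≈ 633.33)
1/(-30815 + 16066) + F = 1/(-30815 + 16066) + 1900/3 = 1/(-14749) + 1900/3 = -1/14749 + 1900/3 = 28023097/44247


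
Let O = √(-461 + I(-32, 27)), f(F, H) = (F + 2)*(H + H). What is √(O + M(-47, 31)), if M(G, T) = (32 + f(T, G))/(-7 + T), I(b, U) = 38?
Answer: √(-4605 + 108*I*√47)/6 ≈ 0.90633 + 11.346*I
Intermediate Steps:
f(F, H) = 2*H*(2 + F) (f(F, H) = (2 + F)*(2*H) = 2*H*(2 + F))
M(G, T) = (32 + 2*G*(2 + T))/(-7 + T)
O = 3*I*√47 (O = √(-461 + 38) = √(-423) = 3*I*√47 ≈ 20.567*I)
√(O + M(-47, 31)) = √(3*I*√47 + 2*(16 - 47*(2 + 31))/(-7 + 31)) = √(3*I*√47 + 2*(16 - 47*33)/24) = √(3*I*√47 + 2*(1/24)*(16 - 1551)) = √(3*I*√47 + 2*(1/24)*(-1535)) = √(3*I*√47 - 1535/12) = √(-1535/12 + 3*I*√47)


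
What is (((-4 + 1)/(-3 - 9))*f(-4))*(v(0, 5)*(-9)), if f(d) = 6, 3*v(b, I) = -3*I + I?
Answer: 45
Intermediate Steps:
v(b, I) = -2*I/3 (v(b, I) = (-3*I + I)/3 = (-2*I)/3 = -2*I/3)
(((-4 + 1)/(-3 - 9))*f(-4))*(v(0, 5)*(-9)) = (((-4 + 1)/(-3 - 9))*6)*(-⅔*5*(-9)) = (-3/(-12)*6)*(-10/3*(-9)) = (-3*(-1/12)*6)*30 = ((¼)*6)*30 = (3/2)*30 = 45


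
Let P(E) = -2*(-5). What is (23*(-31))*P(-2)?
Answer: -7130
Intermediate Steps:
P(E) = 10
(23*(-31))*P(-2) = (23*(-31))*10 = -713*10 = -7130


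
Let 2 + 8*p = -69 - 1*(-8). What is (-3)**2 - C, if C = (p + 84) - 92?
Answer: 199/8 ≈ 24.875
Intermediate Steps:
p = -63/8 (p = -1/4 + (-69 - 1*(-8))/8 = -1/4 + (-69 + 8)/8 = -1/4 + (1/8)*(-61) = -1/4 - 61/8 = -63/8 ≈ -7.8750)
C = -127/8 (C = (-63/8 + 84) - 92 = 609/8 - 92 = -127/8 ≈ -15.875)
(-3)**2 - C = (-3)**2 - 1*(-127/8) = 9 + 127/8 = 199/8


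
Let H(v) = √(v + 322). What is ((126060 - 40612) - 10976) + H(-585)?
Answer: 74472 + I*√263 ≈ 74472.0 + 16.217*I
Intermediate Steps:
H(v) = √(322 + v)
((126060 - 40612) - 10976) + H(-585) = ((126060 - 40612) - 10976) + √(322 - 585) = (85448 - 10976) + √(-263) = 74472 + I*√263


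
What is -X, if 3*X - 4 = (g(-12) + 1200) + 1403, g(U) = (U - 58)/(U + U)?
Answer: -31319/36 ≈ -869.97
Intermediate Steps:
g(U) = (-58 + U)/(2*U) (g(U) = (-58 + U)/((2*U)) = (-58 + U)*(1/(2*U)) = (-58 + U)/(2*U))
X = 31319/36 (X = 4/3 + (((½)*(-58 - 12)/(-12) + 1200) + 1403)/3 = 4/3 + (((½)*(-1/12)*(-70) + 1200) + 1403)/3 = 4/3 + ((35/12 + 1200) + 1403)/3 = 4/3 + (14435/12 + 1403)/3 = 4/3 + (⅓)*(31271/12) = 4/3 + 31271/36 = 31319/36 ≈ 869.97)
-X = -1*31319/36 = -31319/36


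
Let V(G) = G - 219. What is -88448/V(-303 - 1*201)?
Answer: 88448/723 ≈ 122.33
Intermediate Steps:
V(G) = -219 + G
-88448/V(-303 - 1*201) = -88448/(-219 + (-303 - 1*201)) = -88448/(-219 + (-303 - 201)) = -88448/(-219 - 504) = -88448/(-723) = -88448*(-1/723) = 88448/723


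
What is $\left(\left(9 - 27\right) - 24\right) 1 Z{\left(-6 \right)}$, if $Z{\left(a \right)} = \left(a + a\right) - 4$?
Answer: $672$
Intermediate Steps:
$Z{\left(a \right)} = -4 + 2 a$ ($Z{\left(a \right)} = 2 a - 4 = -4 + 2 a$)
$\left(\left(9 - 27\right) - 24\right) 1 Z{\left(-6 \right)} = \left(\left(9 - 27\right) - 24\right) 1 \left(-4 + 2 \left(-6\right)\right) = \left(-18 - 24\right) 1 \left(-4 - 12\right) = \left(-42\right) 1 \left(-16\right) = \left(-42\right) \left(-16\right) = 672$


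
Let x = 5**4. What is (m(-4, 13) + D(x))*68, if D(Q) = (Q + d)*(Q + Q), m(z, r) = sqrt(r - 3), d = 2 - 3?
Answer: 53040000 + 68*sqrt(10) ≈ 5.3040e+7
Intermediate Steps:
d = -1
x = 625
m(z, r) = sqrt(-3 + r)
D(Q) = 2*Q*(-1 + Q) (D(Q) = (Q - 1)*(Q + Q) = (-1 + Q)*(2*Q) = 2*Q*(-1 + Q))
(m(-4, 13) + D(x))*68 = (sqrt(-3 + 13) + 2*625*(-1 + 625))*68 = (sqrt(10) + 2*625*624)*68 = (sqrt(10) + 780000)*68 = (780000 + sqrt(10))*68 = 53040000 + 68*sqrt(10)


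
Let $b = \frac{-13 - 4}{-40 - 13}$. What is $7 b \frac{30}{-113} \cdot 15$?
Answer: $- \frac{53550}{5989} \approx -8.9414$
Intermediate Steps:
$b = \frac{17}{53}$ ($b = - \frac{17}{-53} = \left(-17\right) \left(- \frac{1}{53}\right) = \frac{17}{53} \approx 0.32075$)
$7 b \frac{30}{-113} \cdot 15 = 7 \frac{17 \frac{30}{-113}}{53} \cdot 15 = 7 \frac{17 \cdot 30 \left(- \frac{1}{113}\right)}{53} \cdot 15 = 7 \cdot \frac{17}{53} \left(- \frac{30}{113}\right) 15 = 7 \left(\left(- \frac{510}{5989}\right) 15\right) = 7 \left(- \frac{7650}{5989}\right) = - \frac{53550}{5989}$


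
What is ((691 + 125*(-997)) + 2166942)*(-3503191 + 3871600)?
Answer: 752662534272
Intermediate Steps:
((691 + 125*(-997)) + 2166942)*(-3503191 + 3871600) = ((691 - 124625) + 2166942)*368409 = (-123934 + 2166942)*368409 = 2043008*368409 = 752662534272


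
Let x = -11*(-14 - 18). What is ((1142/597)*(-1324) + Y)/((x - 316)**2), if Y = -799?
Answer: -1989011/773712 ≈ -2.5707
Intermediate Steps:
x = 352 (x = -11*(-32) = 352)
((1142/597)*(-1324) + Y)/((x - 316)**2) = ((1142/597)*(-1324) - 799)/((352 - 316)**2) = ((1142*(1/597))*(-1324) - 799)/(36**2) = ((1142/597)*(-1324) - 799)/1296 = (-1512008/597 - 799)*(1/1296) = -1989011/597*1/1296 = -1989011/773712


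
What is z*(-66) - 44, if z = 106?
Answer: -7040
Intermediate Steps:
z*(-66) - 44 = 106*(-66) - 44 = -6996 - 44 = -7040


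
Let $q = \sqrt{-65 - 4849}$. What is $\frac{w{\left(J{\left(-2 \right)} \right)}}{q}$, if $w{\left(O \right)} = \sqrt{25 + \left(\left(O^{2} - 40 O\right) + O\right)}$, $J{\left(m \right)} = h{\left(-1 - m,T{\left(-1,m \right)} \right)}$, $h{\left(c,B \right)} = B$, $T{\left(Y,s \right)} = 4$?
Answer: $\frac{\sqrt{62790}}{1638} \approx 0.15298$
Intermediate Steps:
$J{\left(m \right)} = 4$
$w{\left(O \right)} = \sqrt{25 + O^{2} - 39 O}$ ($w{\left(O \right)} = \sqrt{25 + \left(O^{2} - 39 O\right)} = \sqrt{25 + O^{2} - 39 O}$)
$q = 3 i \sqrt{546}$ ($q = \sqrt{-4914} = 3 i \sqrt{546} \approx 70.1 i$)
$\frac{w{\left(J{\left(-2 \right)} \right)}}{q} = \frac{\sqrt{25 + 4^{2} - 156}}{3 i \sqrt{546}} = \sqrt{25 + 16 - 156} \left(- \frac{i \sqrt{546}}{1638}\right) = \sqrt{-115} \left(- \frac{i \sqrt{546}}{1638}\right) = i \sqrt{115} \left(- \frac{i \sqrt{546}}{1638}\right) = \frac{\sqrt{62790}}{1638}$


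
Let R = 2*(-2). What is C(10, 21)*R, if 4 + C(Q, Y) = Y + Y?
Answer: -152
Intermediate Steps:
C(Q, Y) = -4 + 2*Y (C(Q, Y) = -4 + (Y + Y) = -4 + 2*Y)
R = -4
C(10, 21)*R = (-4 + 2*21)*(-4) = (-4 + 42)*(-4) = 38*(-4) = -152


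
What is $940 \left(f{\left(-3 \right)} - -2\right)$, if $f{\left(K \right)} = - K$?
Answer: $4700$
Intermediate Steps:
$940 \left(f{\left(-3 \right)} - -2\right) = 940 \left(\left(-1\right) \left(-3\right) - -2\right) = 940 \left(3 + 2\right) = 940 \cdot 5 = 4700$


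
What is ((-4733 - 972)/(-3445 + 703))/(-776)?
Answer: -5705/2127792 ≈ -0.0026812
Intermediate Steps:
((-4733 - 972)/(-3445 + 703))/(-776) = -5705/(-2742)*(-1/776) = -5705*(-1/2742)*(-1/776) = (5705/2742)*(-1/776) = -5705/2127792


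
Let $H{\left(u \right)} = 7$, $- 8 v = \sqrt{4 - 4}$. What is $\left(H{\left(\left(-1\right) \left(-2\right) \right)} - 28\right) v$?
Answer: $0$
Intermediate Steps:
$v = 0$ ($v = - \frac{\sqrt{4 - 4}}{8} = - \frac{\sqrt{0}}{8} = \left(- \frac{1}{8}\right) 0 = 0$)
$\left(H{\left(\left(-1\right) \left(-2\right) \right)} - 28\right) v = \left(7 - 28\right) 0 = \left(-21\right) 0 = 0$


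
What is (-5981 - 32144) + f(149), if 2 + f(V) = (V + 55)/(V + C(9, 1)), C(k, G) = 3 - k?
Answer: -5451957/143 ≈ -38126.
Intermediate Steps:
f(V) = -2 + (55 + V)/(-6 + V) (f(V) = -2 + (V + 55)/(V + (3 - 1*9)) = -2 + (55 + V)/(V + (3 - 9)) = -2 + (55 + V)/(V - 6) = -2 + (55 + V)/(-6 + V))
(-5981 - 32144) + f(149) = (-5981 - 32144) + (67 - 1*149)/(-6 + 149) = -38125 + (67 - 149)/143 = -38125 + (1/143)*(-82) = -38125 - 82/143 = -5451957/143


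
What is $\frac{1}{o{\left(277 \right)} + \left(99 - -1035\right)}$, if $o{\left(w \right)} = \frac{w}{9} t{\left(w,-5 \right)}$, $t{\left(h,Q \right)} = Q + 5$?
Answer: $\frac{1}{1134} \approx 0.00088183$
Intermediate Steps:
$t{\left(h,Q \right)} = 5 + Q$
$o{\left(w \right)} = 0$ ($o{\left(w \right)} = \frac{w}{9} \left(5 - 5\right) = w \frac{1}{9} \cdot 0 = \frac{w}{9} \cdot 0 = 0$)
$\frac{1}{o{\left(277 \right)} + \left(99 - -1035\right)} = \frac{1}{0 + \left(99 - -1035\right)} = \frac{1}{0 + \left(99 + 1035\right)} = \frac{1}{0 + 1134} = \frac{1}{1134}$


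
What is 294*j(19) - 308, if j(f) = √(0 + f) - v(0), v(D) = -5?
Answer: 1162 + 294*√19 ≈ 2443.5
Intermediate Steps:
j(f) = 5 + √f (j(f) = √(0 + f) - 1*(-5) = √f + 5 = 5 + √f)
294*j(19) - 308 = 294*(5 + √19) - 308 = (1470 + 294*√19) - 308 = 1162 + 294*√19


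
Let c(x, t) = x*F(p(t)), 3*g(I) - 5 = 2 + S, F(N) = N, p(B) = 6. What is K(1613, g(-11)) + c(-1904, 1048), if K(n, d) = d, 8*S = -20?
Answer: -22845/2 ≈ -11423.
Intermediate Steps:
S = -5/2 (S = (⅛)*(-20) = -5/2 ≈ -2.5000)
g(I) = 3/2 (g(I) = 5/3 + (2 - 5/2)/3 = 5/3 + (⅓)*(-½) = 5/3 - ⅙ = 3/2)
c(x, t) = 6*x (c(x, t) = x*6 = 6*x)
K(1613, g(-11)) + c(-1904, 1048) = 3/2 + 6*(-1904) = 3/2 - 11424 = -22845/2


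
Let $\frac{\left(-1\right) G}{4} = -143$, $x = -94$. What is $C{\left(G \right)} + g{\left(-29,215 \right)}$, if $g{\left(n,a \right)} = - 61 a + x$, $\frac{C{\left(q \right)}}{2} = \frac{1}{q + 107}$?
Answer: $- \frac{8968909}{679} \approx -13209.0$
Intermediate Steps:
$G = 572$ ($G = \left(-4\right) \left(-143\right) = 572$)
$C{\left(q \right)} = \frac{2}{107 + q}$ ($C{\left(q \right)} = \frac{2}{q + 107} = \frac{2}{107 + q}$)
$g{\left(n,a \right)} = -94 - 61 a$ ($g{\left(n,a \right)} = - 61 a - 94 = -94 - 61 a$)
$C{\left(G \right)} + g{\left(-29,215 \right)} = \frac{2}{107 + 572} - 13209 = \frac{2}{679} - 13209 = - \frac{8968909}{679}$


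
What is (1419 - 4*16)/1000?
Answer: 271/200 ≈ 1.3550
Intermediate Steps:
(1419 - 4*16)/1000 = (1419 - 64)*(1/1000) = 1355*(1/1000) = 271/200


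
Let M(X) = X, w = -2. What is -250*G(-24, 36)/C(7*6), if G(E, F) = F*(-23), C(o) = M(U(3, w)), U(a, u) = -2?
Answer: -103500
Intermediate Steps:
C(o) = -2
G(E, F) = -23*F
-250*G(-24, 36)/C(7*6) = -250*(-23*36)/(-2) = -(-207000)*(-1)/2 = -250*414 = -103500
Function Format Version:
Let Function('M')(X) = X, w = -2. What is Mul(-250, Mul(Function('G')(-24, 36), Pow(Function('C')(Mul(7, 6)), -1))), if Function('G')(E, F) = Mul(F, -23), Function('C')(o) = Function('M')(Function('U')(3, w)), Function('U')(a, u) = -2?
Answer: -103500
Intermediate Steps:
Function('C')(o) = -2
Function('G')(E, F) = Mul(-23, F)
Mul(-250, Mul(Function('G')(-24, 36), Pow(Function('C')(Mul(7, 6)), -1))) = Mul(-250, Mul(Mul(-23, 36), Pow(-2, -1))) = Mul(-250, Mul(-828, Rational(-1, 2))) = Mul(-250, 414) = -103500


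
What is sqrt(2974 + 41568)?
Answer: sqrt(44542) ≈ 211.05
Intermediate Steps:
sqrt(2974 + 41568) = sqrt(44542)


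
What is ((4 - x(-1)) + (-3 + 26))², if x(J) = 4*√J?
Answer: 713 - 216*I ≈ 713.0 - 216.0*I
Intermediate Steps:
((4 - x(-1)) + (-3 + 26))² = ((4 - 4*√(-1)) + (-3 + 26))² = ((4 - 4*I) + 23)² = (27 - 4*I)²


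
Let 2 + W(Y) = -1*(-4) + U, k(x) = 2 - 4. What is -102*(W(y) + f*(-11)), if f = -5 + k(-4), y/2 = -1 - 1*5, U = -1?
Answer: -7956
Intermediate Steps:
k(x) = -2
y = -12 (y = 2*(-1 - 1*5) = 2*(-1 - 5) = 2*(-6) = -12)
f = -7 (f = -5 - 2 = -7)
W(Y) = 1 (W(Y) = -2 + (-1*(-4) - 1) = -2 + (4 - 1) = -2 + 3 = 1)
-102*(W(y) + f*(-11)) = -102*(1 - 7*(-11)) = -102*(1 + 77) = -102*78 = -7956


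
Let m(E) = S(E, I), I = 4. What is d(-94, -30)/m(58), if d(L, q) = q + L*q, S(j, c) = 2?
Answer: 1395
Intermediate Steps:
m(E) = 2
d(-94, -30)/m(58) = -30*(1 - 94)/2 = -30*(-93)*(½) = 2790*(½) = 1395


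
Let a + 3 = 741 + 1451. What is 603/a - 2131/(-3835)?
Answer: 6977264/8394815 ≈ 0.83114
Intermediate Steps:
a = 2189 (a = -3 + (741 + 1451) = -3 + 2192 = 2189)
603/a - 2131/(-3835) = 603/2189 - 2131/(-3835) = 603*(1/2189) - 2131*(-1/3835) = 603/2189 + 2131/3835 = 6977264/8394815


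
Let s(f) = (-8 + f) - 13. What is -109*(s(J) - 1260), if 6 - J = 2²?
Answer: 139411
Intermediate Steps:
J = 2 (J = 6 - 1*2² = 6 - 1*4 = 6 - 4 = 2)
s(f) = -21 + f
-109*(s(J) - 1260) = -109*((-21 + 2) - 1260) = -109*(-19 - 1260) = -109*(-1279) = 139411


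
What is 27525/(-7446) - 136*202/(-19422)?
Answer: -55005673/24102702 ≈ -2.2821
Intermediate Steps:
27525/(-7446) - 136*202/(-19422) = 27525*(-1/7446) - 27472*(-1/19422) = -9175/2482 + 13736/9711 = -55005673/24102702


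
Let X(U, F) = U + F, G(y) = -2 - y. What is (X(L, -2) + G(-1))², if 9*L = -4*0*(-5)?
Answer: 9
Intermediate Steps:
L = 0 (L = (-4*0*(-5))/9 = (0*(-5))/9 = (⅑)*0 = 0)
X(U, F) = F + U
(X(L, -2) + G(-1))² = ((-2 + 0) + (-2 - 1*(-1)))² = (-2 + (-2 + 1))² = (-2 - 1)² = (-3)² = 9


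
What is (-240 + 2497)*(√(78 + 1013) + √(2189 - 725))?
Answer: 2257*√1091 + 4514*√366 ≈ 1.6091e+5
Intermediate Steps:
(-240 + 2497)*(√(78 + 1013) + √(2189 - 725)) = 2257*(√1091 + √1464) = 2257*(√1091 + 2*√366) = 2257*√1091 + 4514*√366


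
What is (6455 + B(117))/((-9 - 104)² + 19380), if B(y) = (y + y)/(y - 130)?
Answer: 6437/32149 ≈ 0.20022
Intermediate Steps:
B(y) = 2*y/(-130 + y) (B(y) = (2*y)/(-130 + y) = 2*y/(-130 + y))
(6455 + B(117))/((-9 - 104)² + 19380) = (6455 + 2*117/(-130 + 117))/((-9 - 104)² + 19380) = (6455 + 2*117/(-13))/((-113)² + 19380) = (6455 + 2*117*(-1/13))/(12769 + 19380) = (6455 - 18)/32149 = 6437*(1/32149) = 6437/32149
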